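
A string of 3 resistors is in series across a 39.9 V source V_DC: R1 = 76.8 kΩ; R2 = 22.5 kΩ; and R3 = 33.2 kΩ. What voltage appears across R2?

V ≈ 6.78 V

Total series resistance ΣR = 76.8 + 22.5 + 33.2 = 132.5 kΩ.
By the voltage-divider rule, V = 39.9 × 22.50/132.5 = 6.775 V.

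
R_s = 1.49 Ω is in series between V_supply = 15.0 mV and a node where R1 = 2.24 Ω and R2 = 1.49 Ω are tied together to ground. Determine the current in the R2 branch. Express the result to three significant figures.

I ≈ 3.78 mA

Combine the parallel branches: R_p = (1/2.24 + 1/1.49)⁻¹ = 0.8948 Ω.
Node voltage V_A = V_supply · R_p/(R_s + R_p) = 15.0 × 0.3752 = 5.628 mV.
I(R2) = V_A / R2 = 5.628/1.49 = 3.777 mA.
(Equivalently: I_total = 6.290 mA, then current-divider fraction G_k/ΣG = 0.6005.)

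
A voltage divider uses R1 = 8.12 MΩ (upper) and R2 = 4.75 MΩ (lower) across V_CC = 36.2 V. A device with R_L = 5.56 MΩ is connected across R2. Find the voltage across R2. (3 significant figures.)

V_out ≈ 8.68 V

R2 ‖ R_L = (4.75 × 5.56)/(4.75 + 5.56) = 2.562 MΩ.
Voltage divider with the loaded lower leg: V_out = 36.2 × 2.562/(8.12 + 2.562) = 36.2 × 0.2398 = 8.681 V.
(Unloaded it would be 13.4 V; the load pulls it down.)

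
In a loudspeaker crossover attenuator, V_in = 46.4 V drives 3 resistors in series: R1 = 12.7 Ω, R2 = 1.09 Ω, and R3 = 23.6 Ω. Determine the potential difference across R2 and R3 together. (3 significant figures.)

V ≈ 30.6 V

Total series resistance ΣR = 12.7 + 1.09 + 23.6 = 37.39 Ω.
R_{R2..R3} = 1.09 + 23.6 = 24.69 Ω.
By the voltage-divider rule, V = 46.4 × 24.69/37.39 = 30.64 V.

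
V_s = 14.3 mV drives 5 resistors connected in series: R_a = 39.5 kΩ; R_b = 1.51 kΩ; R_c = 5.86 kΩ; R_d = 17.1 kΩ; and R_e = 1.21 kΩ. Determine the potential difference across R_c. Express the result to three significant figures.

V ≈ 1.29 mV

ΣR = 39.5 + 1.51 + 5.86 + 17.1 + 1.21 = 65.18 kΩ.
V = V_s · R/ΣR = 14.3 × 0.08990 = 1.286 mV.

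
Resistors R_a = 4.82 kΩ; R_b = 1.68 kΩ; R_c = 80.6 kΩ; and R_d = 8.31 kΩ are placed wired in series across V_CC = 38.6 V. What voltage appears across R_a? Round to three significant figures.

V ≈ 1.95 V

Series total: ΣR = 4.82 + 1.68 + 80.6 + 8.31 = 95.41 kΩ.
V = V_CC · R/ΣR = 38.6 × 0.05052 = 1.950 V.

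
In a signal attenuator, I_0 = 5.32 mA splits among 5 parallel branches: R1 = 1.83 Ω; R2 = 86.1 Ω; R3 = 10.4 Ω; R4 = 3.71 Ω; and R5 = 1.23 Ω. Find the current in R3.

I ≈ 0.295 mA

Total conductance ΣG = 1/1.83 + 1/86.1 + 1/10.4 + 1/3.71 + 1/1.23 = 1.737 (units of 1/Ω).
By the current-divider rule, I = I_0 · G_k/ΣG = 5.32 × 0.05536 = 0.2945 mA.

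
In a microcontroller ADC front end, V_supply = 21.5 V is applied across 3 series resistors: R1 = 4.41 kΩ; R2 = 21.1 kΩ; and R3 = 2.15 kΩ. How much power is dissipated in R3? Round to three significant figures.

P ≈ 1.30 mW

ΣR = 27.66 kΩ → I = 21.5/27.66 = 0.7773 mA.
V(R3) = I·R = 1.671 V; P = V·I = 1.671 × 0.7773 = 1.299 mW.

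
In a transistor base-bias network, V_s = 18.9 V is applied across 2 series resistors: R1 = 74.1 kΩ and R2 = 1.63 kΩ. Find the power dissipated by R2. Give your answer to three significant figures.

P ≈ 0.102 mW

Series current I = V_s/ΣR = 18.9/75.73 = 0.2496 mA.
P(R2) = I²·R2 = (0.2496)² × 1.63 = 0.1015 mW.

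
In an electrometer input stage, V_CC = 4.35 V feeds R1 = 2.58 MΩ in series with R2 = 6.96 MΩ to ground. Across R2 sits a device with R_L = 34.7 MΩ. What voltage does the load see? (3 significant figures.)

First combine the lower leg with the load: R2 ‖ R_L = 5.797 MΩ.
Voltage divider with the loaded lower leg: V_out = 4.35 × 5.797/(2.58 + 5.797) = 4.35 × 0.6920 = 3.010 V.
(Unloaded it would be 3.17 V; the load pulls it down.)

V_out ≈ 3.01 V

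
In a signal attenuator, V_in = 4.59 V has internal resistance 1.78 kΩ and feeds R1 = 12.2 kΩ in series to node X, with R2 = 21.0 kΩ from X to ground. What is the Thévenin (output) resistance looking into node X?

R_th ≈ 8.39 kΩ

R1' = 1.78 + 12.2 = 13.98 kΩ (source resistance + R1).
With V_in suppressed (replaced by a short), R_th = R1' ‖ R2 = (13.98 × 21.0)/(13.98 + 21.0) = 8.393 kΩ.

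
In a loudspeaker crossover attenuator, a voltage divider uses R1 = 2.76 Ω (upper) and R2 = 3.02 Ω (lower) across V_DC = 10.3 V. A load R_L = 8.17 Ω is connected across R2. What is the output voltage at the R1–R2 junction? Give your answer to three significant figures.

First combine the lower leg with the load: R2 ‖ R_L = 2.205 Ω.
Then V_out = V_DC · R2'/(R1 + R2') = 10.3 × 2.205/4.965 = 4.574 V.

V_out ≈ 4.57 V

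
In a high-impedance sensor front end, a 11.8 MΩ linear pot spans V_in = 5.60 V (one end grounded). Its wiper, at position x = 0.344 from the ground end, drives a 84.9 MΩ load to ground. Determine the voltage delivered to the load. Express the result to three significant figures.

Split the track: R_lower = x·R_p = 4.059 MΩ, R_upper = (1−x)·R_p = 7.741 MΩ.
R_L loads the lower segment: effective lower R = 3.874 MΩ.
Then V_out = V_in · 3.874/(7.741 + 3.874) = 1.868 V.
(Unloaded: V_out = x·V_in = 1.93 V.)

V_out ≈ 1.87 V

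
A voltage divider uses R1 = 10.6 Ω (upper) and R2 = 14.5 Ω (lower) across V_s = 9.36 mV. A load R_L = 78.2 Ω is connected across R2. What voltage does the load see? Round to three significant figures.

V_out ≈ 5.01 mV

R2 ‖ R_L = (14.5 × 78.2)/(14.5 + 78.2) = 12.23 Ω.
Now apply the divider: V_out = 9.36 × 0.5357 = 5.015 mV.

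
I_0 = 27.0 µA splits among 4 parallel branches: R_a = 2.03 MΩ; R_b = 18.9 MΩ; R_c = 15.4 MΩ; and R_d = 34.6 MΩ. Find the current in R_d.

Total conductance ΣG = 1/2.03 + 1/18.9 + 1/15.4 + 1/34.6 = 0.6394 (units of 1/MΩ).
R_d takes the fraction G_k/ΣG = 0.02890/0.6394 = 0.04520, so I = 27.0 × 0.04520 = 1.221 µA.

I ≈ 1.22 µA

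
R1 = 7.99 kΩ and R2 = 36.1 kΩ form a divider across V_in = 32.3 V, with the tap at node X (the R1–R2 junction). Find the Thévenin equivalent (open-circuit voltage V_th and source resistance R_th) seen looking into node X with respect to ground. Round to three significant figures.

V_th ≈ 26.4 V, R_th ≈ 6.54 kΩ

V_th is the unloaded tap voltage: V_in · R2/(R1+R2) = 32.3 × 0.8188 = 26.45 V.
With V_in suppressed (replaced by a short), R_th = R1 ‖ R2 = (7.990 × 36.1)/(7.990 + 36.1) = 6.542 kΩ.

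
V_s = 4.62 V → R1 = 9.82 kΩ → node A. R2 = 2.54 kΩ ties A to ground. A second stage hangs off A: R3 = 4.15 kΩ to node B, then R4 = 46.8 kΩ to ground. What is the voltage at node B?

V_B ≈ 0.839 V

Looking into the second stage from A: R3 + R4 = 50.95 kΩ appears in parallel with R2.
R2 ‖ (R3+R4) = 2.419 kΩ.
So V_A = 4.62 × 0.1977 = 0.9132 V.
Stage 2 is unloaded, so V_B = V_A · R4/(R3+R4) = 0.9132 × 46.8/50.95 = 0.8389 V.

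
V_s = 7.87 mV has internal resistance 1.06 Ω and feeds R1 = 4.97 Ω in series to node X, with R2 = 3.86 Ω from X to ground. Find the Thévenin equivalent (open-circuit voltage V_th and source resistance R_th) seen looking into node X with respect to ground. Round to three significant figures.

R1' = 1.06 + 4.97 = 6.030 Ω (source resistance + R1).
Open-circuit (no load on X): V_th = V_s · R2/(R1' + R2) = 7.87 × 3.86/(6.030 + 3.86) = 3.072 mV.
Looking into X with the source shorted: R_th = R1'·R2/(R1'+R2) = 6.030 × 3.86/9.890 = 2.353 Ω.

V_th ≈ 3.07 mV, R_th ≈ 2.35 Ω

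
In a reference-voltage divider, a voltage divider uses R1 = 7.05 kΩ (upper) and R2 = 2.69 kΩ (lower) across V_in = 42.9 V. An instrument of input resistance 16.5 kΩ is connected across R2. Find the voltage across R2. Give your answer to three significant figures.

The load sits in parallel with R2, giving an effective lower resistance R2' = R2·R_L/(R2+R_L) = 2.313 kΩ.
Now apply the divider: V_out = 42.9 × 0.2470 = 10.60 V.

V_out ≈ 10.6 V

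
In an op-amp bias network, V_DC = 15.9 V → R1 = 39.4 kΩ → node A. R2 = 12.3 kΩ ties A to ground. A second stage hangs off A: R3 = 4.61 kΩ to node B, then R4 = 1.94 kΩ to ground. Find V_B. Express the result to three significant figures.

V_B ≈ 0.461 V

Looking into the second stage from A: R3 + R4 = 6.550 kΩ appears in parallel with R2.
R2 ‖ (R3+R4) = 4.274 kΩ.
V_A = 15.9 × 4.274/(39.4 + 4.274) = 1.556 V.
V_B = V_A × 0.2962 = 0.4609 V.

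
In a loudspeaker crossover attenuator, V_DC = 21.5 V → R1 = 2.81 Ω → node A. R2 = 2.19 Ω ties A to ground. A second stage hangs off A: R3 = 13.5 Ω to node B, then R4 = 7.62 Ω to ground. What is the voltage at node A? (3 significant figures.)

V_A ≈ 8.90 V

Node A sees R2 in parallel with the series input of stage 2, R3 + R4 = 21.12 Ω.
Effective lower resistance at A: R2 ‖ 21.12 = 1.984 Ω.
First divider: V_A = V_DC · 1.984/(2.81 + 1.984) = 8.898 V.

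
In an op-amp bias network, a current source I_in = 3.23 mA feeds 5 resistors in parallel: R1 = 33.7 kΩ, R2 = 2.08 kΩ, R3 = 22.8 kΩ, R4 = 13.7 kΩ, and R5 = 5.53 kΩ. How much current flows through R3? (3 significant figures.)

Conductances: ΣG = 1/33.7 + 1/2.08 + 1/22.8 + 1/13.7 + 1/5.53 = 0.8081 (1/kΩ).
R3 takes the fraction G_k/ΣG = 0.04386/0.8081 = 0.05427, so I = 3.23 × 0.05427 = 0.1753 mA.

I ≈ 0.175 mA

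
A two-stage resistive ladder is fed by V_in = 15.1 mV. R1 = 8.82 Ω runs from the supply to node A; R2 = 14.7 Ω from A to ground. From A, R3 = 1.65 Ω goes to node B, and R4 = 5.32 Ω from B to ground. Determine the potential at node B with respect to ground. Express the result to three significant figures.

V_B ≈ 4.02 mV

Looking into the second stage from A: R3 + R4 = 6.970 Ω appears in parallel with R2.
Effective lower resistance at A: R2 ‖ 6.970 = 4.728 Ω.
V_A = 15.1 × 4.728/(8.82 + 4.728) = 5.270 mV.
V_B = V_A × 0.7633 = 4.022 mV.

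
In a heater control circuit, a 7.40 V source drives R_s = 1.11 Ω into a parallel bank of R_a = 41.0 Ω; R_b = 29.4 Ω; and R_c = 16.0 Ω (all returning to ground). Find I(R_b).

Equivalent of the parallel group: R_p = 8.271 Ω.
Node voltage V_A = V_supply · R_p/(R_s + R_p) = 7.40 × 0.8817 = 6.524 V.
Branch current I = V_A/R_b = 6.524/29.4 = 0.2219 A.

I ≈ 0.222 A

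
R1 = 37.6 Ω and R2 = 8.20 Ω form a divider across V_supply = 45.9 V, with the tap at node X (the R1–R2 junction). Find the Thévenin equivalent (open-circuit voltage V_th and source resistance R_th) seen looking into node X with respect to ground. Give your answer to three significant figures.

V_th ≈ 8.22 V, R_th ≈ 6.73 Ω

Open-circuit (no load on X): V_th = V_supply · R2/(R1 + R2) = 45.9 × 8.20/(37.60 + 8.20) = 8.218 V.
With V_supply suppressed (replaced by a short), R_th = R1 ‖ R2 = (37.60 × 8.20)/(37.60 + 8.20) = 6.732 Ω.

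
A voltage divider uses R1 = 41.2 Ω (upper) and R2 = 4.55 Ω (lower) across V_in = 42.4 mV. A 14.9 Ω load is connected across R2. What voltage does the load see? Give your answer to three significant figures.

The load sits in parallel with R2, giving an effective lower resistance R2' = R2·R_L/(R2+R_L) = 3.486 Ω.
Then V_out = V_in · R2'/(R1 + R2') = 42.4 × 3.486/44.69 = 3.307 mV.

V_out ≈ 3.31 mV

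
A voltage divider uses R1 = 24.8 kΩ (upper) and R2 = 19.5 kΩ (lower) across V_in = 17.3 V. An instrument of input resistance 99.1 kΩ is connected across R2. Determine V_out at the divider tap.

V_out ≈ 6.86 V

R2 ‖ R_L = (19.5 × 99.1)/(19.5 + 99.1) = 16.29 kΩ.
Now apply the divider: V_out = 17.3 × 0.3965 = 6.860 V.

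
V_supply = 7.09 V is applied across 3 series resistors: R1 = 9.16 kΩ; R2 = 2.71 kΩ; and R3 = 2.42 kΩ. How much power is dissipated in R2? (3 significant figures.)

ΣR = 14.29 kΩ → I = 7.09/14.29 = 0.4962 mA.
P = I²R = 0.2462 × 2.71 = 0.6671 mW.

P ≈ 0.667 mW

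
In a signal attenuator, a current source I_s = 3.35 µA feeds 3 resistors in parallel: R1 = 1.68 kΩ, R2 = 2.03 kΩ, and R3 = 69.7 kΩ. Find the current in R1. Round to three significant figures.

ΣG = 1/1.68 + 1/2.03 + 1/69.7 = 1.102.
R1 takes the fraction G_k/ΣG = 0.5952/1.102 = 0.5400, so I = 3.35 × 0.5400 = 1.809 µA.

I ≈ 1.81 µA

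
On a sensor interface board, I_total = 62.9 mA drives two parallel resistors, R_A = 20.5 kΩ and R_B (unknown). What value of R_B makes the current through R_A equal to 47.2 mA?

R_B ≈ 61.6 kΩ

Two-branch current divider: I_A = I_total · R_B/(R_A + R_B).
47.2/62.9 = R_B/(R_A + R_B) → R_B = R_A · (0.7504)/(1 − 0.7504) = 20.5 × 3.006 = 61.63 kΩ.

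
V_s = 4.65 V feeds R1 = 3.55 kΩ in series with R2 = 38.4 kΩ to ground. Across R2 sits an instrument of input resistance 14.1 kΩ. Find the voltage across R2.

V_out ≈ 3.46 V

R2 ‖ R_L = (38.4 × 14.1)/(38.4 + 14.1) = 10.31 kΩ.
Then V_out = V_s · R2'/(R1 + R2') = 4.65 × 10.31/13.86 = 3.459 V.
(Unloaded it would be 4.26 V; the load pulls it down.)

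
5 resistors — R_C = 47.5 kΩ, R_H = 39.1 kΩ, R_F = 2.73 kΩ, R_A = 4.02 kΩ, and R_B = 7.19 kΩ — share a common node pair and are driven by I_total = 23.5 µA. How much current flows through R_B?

ΣG = 1/47.5 + 1/39.1 + 1/2.73 + 1/4.02 + 1/7.19 = 0.8008.
R_B takes the fraction G_k/ΣG = 0.1391/0.8008 = 0.1737, so I = 23.5 × 0.1737 = 4.082 µA.

I ≈ 4.08 µA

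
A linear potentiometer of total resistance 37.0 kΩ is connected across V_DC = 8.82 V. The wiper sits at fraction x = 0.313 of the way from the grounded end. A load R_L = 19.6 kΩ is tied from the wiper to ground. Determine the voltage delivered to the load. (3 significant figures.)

Split the track: R_lower = x·R_p = 11.58 kΩ, R_upper = (1−x)·R_p = 25.42 kΩ.
(x·R_p) ‖ R_L = 7.280 kΩ.
Loaded-divider output: V_out = 8.82 × 0.2226 = 1.964 V.

V_out ≈ 1.96 V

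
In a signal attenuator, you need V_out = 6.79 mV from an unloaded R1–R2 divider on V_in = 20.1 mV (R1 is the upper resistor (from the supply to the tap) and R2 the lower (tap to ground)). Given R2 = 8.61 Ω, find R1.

R1 ≈ 16.9 Ω

V_out/V_in = R2/(R1+R2) = 0.3378.
R1 = R2·(1/k − 1) = 8.61 × 1.960 = 16.88 Ω.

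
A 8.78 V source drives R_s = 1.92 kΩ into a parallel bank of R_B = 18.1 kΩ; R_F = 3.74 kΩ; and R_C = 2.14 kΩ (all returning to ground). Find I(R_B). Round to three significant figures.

Parallel bank: R_p = 1/(1/18.1 + 1/3.74 + 1/2.14) = 1.266 kΩ.
Node voltage V_A = V_CC · R_p/(R_s + R_p) = 8.78 × 0.3974 = 3.489 V.
Branch current I = V_A/R_B = 3.489/18.1 = 0.1928 mA.

I ≈ 0.193 mA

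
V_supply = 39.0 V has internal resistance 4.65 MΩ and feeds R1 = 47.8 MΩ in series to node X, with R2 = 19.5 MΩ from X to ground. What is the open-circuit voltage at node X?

R1' = 4.65 + 47.8 = 52.45 MΩ (source resistance + R1).
Open-circuit (no load on X): V_th = V_supply · R2/(R1' + R2) = 39.0 × 19.5/(52.45 + 19.5) = 10.57 V.

V_th ≈ 10.6 V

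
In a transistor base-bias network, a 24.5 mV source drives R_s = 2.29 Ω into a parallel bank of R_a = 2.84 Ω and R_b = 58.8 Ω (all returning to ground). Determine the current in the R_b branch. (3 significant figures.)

I ≈ 0.226 mA

Equivalent of the parallel group: R_p = 2.709 Ω.
V_A by voltage divider: V_A = 24.5 × 2.709/(2.29 + 2.709) = 13.28 mV.
I(R_b) = V_A / R_b = 13.28/58.8 = 0.2258 mA.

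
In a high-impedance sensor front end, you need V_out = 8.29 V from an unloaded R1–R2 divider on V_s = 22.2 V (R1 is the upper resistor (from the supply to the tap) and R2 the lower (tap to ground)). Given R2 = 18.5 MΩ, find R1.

R1 ≈ 31.0 MΩ

Required fraction k = V_out/V_s = 0.3734.
Rearranging, R1 = R2·(1−k)/k = 18.5 × 1.678 = 31.04 MΩ.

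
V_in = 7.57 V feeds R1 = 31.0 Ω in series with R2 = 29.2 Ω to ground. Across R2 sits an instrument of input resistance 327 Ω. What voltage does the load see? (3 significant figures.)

V_out ≈ 3.51 V

R2 ‖ R_L = (29.2 × 327)/(29.2 + 327) = 26.81 Ω.
Then V_out = V_in · R2'/(R1 + R2') = 7.57 × 26.81/57.81 = 3.510 V.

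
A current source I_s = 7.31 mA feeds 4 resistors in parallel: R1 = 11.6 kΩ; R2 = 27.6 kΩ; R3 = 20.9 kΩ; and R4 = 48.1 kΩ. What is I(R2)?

I ≈ 1.39 mA

Total conductance ΣG = 1/11.6 + 1/27.6 + 1/20.9 + 1/48.1 = 0.1911 (units of 1/kΩ).
R2 takes the fraction G_k/ΣG = 0.03623/0.1911 = 0.1896, so I = 7.31 × 0.1896 = 1.386 mA.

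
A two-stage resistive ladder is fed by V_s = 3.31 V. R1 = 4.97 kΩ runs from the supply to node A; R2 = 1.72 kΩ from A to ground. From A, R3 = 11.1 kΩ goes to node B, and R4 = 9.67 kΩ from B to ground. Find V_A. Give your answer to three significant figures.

Node A sees R2 in parallel with the series input of stage 2, R3 + R4 = 20.77 kΩ.
R2 ‖ (R3+R4) = 1.588 kΩ.
So V_A = 3.31 × 0.2422 = 0.8017 V.

V_A ≈ 0.802 V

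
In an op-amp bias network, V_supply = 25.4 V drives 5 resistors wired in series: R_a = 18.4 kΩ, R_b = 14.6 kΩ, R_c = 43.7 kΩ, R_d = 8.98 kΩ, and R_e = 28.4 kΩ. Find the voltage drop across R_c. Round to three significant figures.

V ≈ 9.73 V

Total series resistance ΣR = 18.4 + 14.6 + 43.7 + 8.98 + 28.4 = 114.1 kΩ.
Voltage divider: V = V_supply · (43.70 / 114.1) = 25.4 × 0.3831 = 9.730 V.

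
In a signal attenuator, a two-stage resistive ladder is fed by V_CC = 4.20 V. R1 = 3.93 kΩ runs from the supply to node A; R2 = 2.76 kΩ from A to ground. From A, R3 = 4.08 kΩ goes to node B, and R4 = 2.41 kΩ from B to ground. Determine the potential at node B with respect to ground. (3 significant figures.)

V_B ≈ 0.515 V

Node A sees R2 in parallel with the series input of stage 2, R3 + R4 = 6.490 kΩ.
Effective lower resistance at A: R2 ‖ 6.490 = 1.936 kΩ.
First divider: V_A = V_CC · 1.936/(3.93 + 1.936) = 1.386 V.
Stage 2 is unloaded, so V_B = V_A · R4/(R3+R4) = 1.386 × 2.41/6.490 = 0.5148 V.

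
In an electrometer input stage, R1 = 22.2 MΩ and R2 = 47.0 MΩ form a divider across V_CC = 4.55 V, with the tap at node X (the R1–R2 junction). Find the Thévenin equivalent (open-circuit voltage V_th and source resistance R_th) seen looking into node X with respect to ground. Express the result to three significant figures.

V_th is the unloaded tap voltage: V_CC · R2/(R1+R2) = 4.55 × 0.6792 = 3.090 V.
Looking into X with the source shorted: R_th = R1·R2/(R1+R2) = 22.20 × 47.0/69.20 = 15.08 MΩ.

V_th ≈ 3.09 V, R_th ≈ 15.1 MΩ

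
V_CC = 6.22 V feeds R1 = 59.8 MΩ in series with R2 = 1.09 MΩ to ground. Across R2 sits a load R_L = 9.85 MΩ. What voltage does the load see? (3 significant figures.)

V_out ≈ 0.100 V

R2 ‖ R_L = (1.09 × 9.85)/(1.09 + 9.85) = 0.9814 MΩ.
Then V_out = V_CC · R2'/(R1 + R2') = 6.22 × 0.9814/60.78 = 0.1004 V.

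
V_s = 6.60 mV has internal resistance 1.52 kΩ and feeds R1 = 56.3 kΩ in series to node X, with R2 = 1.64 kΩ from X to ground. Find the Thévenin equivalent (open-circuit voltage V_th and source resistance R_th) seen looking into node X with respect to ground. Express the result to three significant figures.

V_th ≈ 0.182 mV, R_th ≈ 1.59 kΩ

R1' = 1.52 + 56.3 = 57.82 kΩ (source resistance + R1).
With X open, the divider is unloaded: V_th = 6.60 × 1.64/59.46 = 0.1820 mV.
Looking into X with the source shorted: R_th = R1'·R2/(R1'+R2) = 57.82 × 1.64/59.46 = 1.595 kΩ.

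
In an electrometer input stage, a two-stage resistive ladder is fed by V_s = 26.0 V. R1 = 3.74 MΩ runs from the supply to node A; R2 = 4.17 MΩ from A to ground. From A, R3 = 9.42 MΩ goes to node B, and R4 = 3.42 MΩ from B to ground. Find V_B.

The second stage (R3 + R4 = 12.84 MΩ) loads node A in parallel with R2.
Effective lower resistance at A: R2 ‖ 12.84 = 3.148 MΩ.
So V_A = 26.0 × 0.4570 = 11.88 V.
Then the unloaded second divider: V_B = V_A × R4/(R3+R4) = 11.88 × 0.2664 = 3.165 V.

V_B ≈ 3.16 V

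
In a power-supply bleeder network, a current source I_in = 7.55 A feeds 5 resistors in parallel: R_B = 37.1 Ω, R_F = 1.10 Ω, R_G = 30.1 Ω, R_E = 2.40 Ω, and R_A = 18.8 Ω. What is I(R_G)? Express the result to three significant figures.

I ≈ 0.174 A

Total conductance ΣG = 1/37.1 + 1/1.10 + 1/30.1 + 1/2.40 + 1/18.8 = 1.439 (units of 1/Ω).
By the current-divider rule, I = I_in · G_k/ΣG = 7.55 × 0.02309 = 0.1743 A.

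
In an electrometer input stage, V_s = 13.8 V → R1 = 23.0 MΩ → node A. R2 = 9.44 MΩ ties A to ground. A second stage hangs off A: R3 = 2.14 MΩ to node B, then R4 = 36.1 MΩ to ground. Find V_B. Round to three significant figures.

The second stage (R3 + R4 = 38.24 MΩ) loads node A in parallel with R2.
R2 ‖ (R3+R4) = 7.571 MΩ.
V_A = 13.8 × 7.571/(23.0 + 7.571) = 3.418 V.
V_B = V_A × 0.9440 = 3.226 V.

V_B ≈ 3.23 V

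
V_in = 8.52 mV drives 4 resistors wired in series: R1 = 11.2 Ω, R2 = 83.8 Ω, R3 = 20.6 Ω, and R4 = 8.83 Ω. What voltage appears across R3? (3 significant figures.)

Total series resistance ΣR = 11.2 + 83.8 + 20.6 + 8.83 = 124.4 Ω.
V = V_in · R/ΣR = 8.52 × 0.1656 = 1.411 mV.

V ≈ 1.41 mV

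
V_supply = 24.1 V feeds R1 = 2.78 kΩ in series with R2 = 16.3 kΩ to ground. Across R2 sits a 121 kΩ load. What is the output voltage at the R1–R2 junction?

V_out ≈ 20.2 V

First combine the lower leg with the load: R2 ‖ R_L = 14.36 kΩ.
Then V_out = V_supply · R2'/(R1 + R2') = 24.1 × 14.36/17.14 = 20.19 V.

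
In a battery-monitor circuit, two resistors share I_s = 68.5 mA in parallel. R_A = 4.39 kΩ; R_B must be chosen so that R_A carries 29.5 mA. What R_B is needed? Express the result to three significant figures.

R_B ≈ 3.32 kΩ

In a two-way split, I_A/I_s = R_B/(R_A + R_B).
With f = 0.4307, R_B = R_A · f/(1−f) = 4.39 × 0.7564 = 3.321 kΩ.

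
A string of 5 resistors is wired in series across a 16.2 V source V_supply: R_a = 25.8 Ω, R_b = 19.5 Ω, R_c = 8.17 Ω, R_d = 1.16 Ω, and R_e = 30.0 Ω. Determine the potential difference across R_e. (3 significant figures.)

Total series resistance ΣR = 25.8 + 19.5 + 8.17 + 1.16 + 30.0 = 84.63 Ω.
Voltage divider: V = V_supply · (30.00 / 84.63) = 16.2 × 0.3545 = 5.743 V.

V ≈ 5.74 V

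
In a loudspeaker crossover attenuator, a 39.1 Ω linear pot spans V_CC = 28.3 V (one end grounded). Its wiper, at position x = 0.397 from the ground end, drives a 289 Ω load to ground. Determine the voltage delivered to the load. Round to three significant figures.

The pot divides into 23.58 Ω above the wiper and 15.52 Ω below.
R_L loads the lower segment: effective lower R = 14.73 Ω.
Then V_out = V_CC · 14.73/(23.58 + 14.73) = 10.88 V.
(Unloaded: V_out = x·V_CC = 11.2 V.)

V_out ≈ 10.9 V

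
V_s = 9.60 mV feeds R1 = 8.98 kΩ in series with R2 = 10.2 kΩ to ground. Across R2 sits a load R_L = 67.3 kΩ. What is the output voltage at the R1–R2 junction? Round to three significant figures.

The load sits in parallel with R2, giving an effective lower resistance R2' = R2·R_L/(R2+R_L) = 8.858 kΩ.
Then V_out = V_s · R2'/(R1 + R2') = 9.60 × 8.858/17.84 = 4.767 mV.

V_out ≈ 4.77 mV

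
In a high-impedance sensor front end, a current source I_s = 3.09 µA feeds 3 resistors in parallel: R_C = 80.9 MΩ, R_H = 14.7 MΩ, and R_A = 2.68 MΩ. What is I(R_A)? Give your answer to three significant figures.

I ≈ 2.54 µA

Conductances: ΣG = 1/80.9 + 1/14.7 + 1/2.68 = 0.4535 (1/MΩ).
Current divider: I(R_A) = I_s · G_k/ΣG = 3.09 × (0.3731/0.4535) = 3.09 × 0.8227 = 2.542 µA.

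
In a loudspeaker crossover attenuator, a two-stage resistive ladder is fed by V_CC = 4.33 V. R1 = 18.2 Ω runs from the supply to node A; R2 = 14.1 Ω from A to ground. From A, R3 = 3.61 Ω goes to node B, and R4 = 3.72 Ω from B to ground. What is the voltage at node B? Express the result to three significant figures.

Looking into the second stage from A: R3 + R4 = 7.330 Ω appears in parallel with R2.
R2 ‖ (R3+R4) = 4.823 Ω.
First divider: V_A = V_CC · 4.823/(18.2 + 4.823) = 0.9070 V.
Stage 2 is unloaded, so V_B = V_A · R4/(R3+R4) = 0.9070 × 3.72/7.330 = 0.4603 V.

V_B ≈ 0.460 V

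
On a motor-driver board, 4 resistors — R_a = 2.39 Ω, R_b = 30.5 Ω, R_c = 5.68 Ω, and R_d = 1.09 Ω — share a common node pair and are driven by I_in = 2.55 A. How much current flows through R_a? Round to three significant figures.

Conductances: ΣG = 1/2.39 + 1/30.5 + 1/5.68 + 1/1.09 = 1.545 (1/Ω).
Current divider: I(R_a) = I_in · G_k/ΣG = 2.55 × (0.4184/1.545) = 2.55 × 0.2709 = 0.6907 A.

I ≈ 0.691 A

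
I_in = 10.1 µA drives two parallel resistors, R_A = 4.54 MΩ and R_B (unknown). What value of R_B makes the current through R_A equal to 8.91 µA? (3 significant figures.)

Two-branch current divider: I_A = I_in · R_B/(R_A + R_B).
8.91/10.1 = R_B/(R_A + R_B) → R_B = R_A · (0.8822)/(1 − 0.8822) = 4.54 × 7.487 = 33.99 MΩ.

R_B ≈ 34.0 MΩ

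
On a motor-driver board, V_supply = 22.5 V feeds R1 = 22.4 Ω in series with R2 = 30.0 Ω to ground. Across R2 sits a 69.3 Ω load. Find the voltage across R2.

V_out ≈ 10.9 V

R2 ‖ R_L = (30.0 × 69.3)/(30.0 + 69.3) = 20.94 Ω.
Now apply the divider: V_out = 22.5 × 0.4831 = 10.87 V.
(Unloaded it would be 12.9 V; the load pulls it down.)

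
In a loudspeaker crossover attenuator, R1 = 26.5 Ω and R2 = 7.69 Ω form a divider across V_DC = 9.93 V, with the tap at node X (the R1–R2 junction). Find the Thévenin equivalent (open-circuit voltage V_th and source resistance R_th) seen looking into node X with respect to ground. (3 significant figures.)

Open-circuit (no load on X): V_th = V_DC · R2/(R1 + R2) = 9.93 × 7.69/(26.50 + 7.69) = 2.233 V.
Zeroing V_DC shorts the top of R1 to ground, so R_th = R1 ‖ R2 = 5.960 Ω.

V_th ≈ 2.23 V, R_th ≈ 5.96 Ω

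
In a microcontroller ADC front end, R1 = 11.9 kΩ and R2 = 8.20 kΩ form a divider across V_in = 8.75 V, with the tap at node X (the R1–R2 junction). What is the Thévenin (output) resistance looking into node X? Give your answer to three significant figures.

R_th ≈ 4.85 kΩ

Zeroing V_in shorts the top of R1 to ground, so R_th = R1 ‖ R2 = 4.855 kΩ.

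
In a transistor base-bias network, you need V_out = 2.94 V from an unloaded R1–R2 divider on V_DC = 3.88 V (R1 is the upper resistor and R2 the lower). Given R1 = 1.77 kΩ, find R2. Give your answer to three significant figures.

R2 ≈ 5.54 kΩ

V_out/V_DC = R2/(R1+R2) = 0.7577.
So R2 = R1 · V_out/(V_DC − V_out) = 1.77 × 2.94/(3.88 − 2.94) = 1.77 × 3.128 = 5.536 kΩ.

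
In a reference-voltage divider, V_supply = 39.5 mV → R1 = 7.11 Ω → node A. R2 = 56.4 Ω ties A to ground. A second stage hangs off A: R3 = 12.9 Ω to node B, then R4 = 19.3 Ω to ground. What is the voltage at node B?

The second stage (R3 + R4 = 32.20 Ω) loads node A in parallel with R2.
R2 ‖ (R3+R4) = 20.50 Ω.
First divider: V_A = V_supply · 20.50/(7.11 + 20.50) = 29.33 mV.
V_B = V_A × 0.5994 = 17.58 mV.

V_B ≈ 17.6 mV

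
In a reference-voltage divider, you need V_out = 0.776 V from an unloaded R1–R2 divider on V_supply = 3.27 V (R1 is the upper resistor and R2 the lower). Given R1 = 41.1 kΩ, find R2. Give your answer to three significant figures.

R2 ≈ 12.8 kΩ

V_out/V_supply = R2/(R1+R2) = 0.2373.
So R2 = R1 · V_out/(V_supply − V_out) = 41.1 × 0.776/(3.27 − 0.776) = 41.1 × 0.3111 = 12.79 kΩ.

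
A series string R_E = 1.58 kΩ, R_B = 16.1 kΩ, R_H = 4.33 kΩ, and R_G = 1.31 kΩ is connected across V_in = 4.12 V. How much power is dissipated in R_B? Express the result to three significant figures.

P ≈ 0.503 mW

Series current I = V_in/ΣR = 4.12/23.32 = 0.1767 mA.
P(R_B) = I²·R_B = (0.1767)² × 16.1 = 0.5025 mW.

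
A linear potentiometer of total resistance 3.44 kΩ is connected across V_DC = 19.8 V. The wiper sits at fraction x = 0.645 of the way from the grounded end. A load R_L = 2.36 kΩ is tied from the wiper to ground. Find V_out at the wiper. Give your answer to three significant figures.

V_out ≈ 9.58 V

Lower segment x·R_p = 2.219 kΩ; upper segment (1−x)·R_p = 1.221 kΩ.
Lower segment in parallel with the load: 2.219 ‖ 2.36 = 1.144 kΩ.
Then V_out = V_DC · 1.144/(1.221 + 1.144) = 9.575 V.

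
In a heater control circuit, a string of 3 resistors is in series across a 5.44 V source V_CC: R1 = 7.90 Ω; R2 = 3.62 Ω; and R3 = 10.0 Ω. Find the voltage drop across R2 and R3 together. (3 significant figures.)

Total series resistance ΣR = 7.90 + 3.62 + 10.0 = 21.52 Ω.
R_{R2..R3} = 3.62 + 10.0 = 13.62 Ω.
Voltage divider: V = V_CC · (13.62 / 21.52) = 5.44 × 0.6329 = 3.443 V.

V ≈ 3.44 V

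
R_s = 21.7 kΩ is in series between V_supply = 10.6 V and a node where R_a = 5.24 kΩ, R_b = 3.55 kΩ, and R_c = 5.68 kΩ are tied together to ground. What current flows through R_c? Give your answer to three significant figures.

Equivalent of the parallel group: R_p = 1.542 kΩ.
Node voltage V_A = V_supply · R_p/(R_s + R_p) = 10.6 × 0.06634 = 0.7032 V.
I(R_c) = V_A / R_c = 0.7032/5.68 = 0.1238 mA.
(Check via current divider: I_total = 0.4561 mA; share G_k/ΣG = 0.2714 → same result.)

I ≈ 0.124 mA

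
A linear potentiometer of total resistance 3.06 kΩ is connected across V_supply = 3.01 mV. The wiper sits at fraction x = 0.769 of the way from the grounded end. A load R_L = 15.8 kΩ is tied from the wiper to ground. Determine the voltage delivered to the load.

Split the track: R_lower = x·R_p = 2.353 kΩ, R_upper = (1−x)·R_p = 0.7069 kΩ.
R_L loads the lower segment: effective lower R = 2.048 kΩ.
Loaded-divider output: V_out = 3.01 × 0.7434 = 2.238 mV.

V_out ≈ 2.24 mV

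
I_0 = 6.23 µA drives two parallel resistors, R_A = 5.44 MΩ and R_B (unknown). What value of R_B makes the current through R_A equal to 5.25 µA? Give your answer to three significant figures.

In a two-way split, I_A/I_0 = R_B/(R_A + R_B).
With f = 0.8427, R_B = R_A · f/(1−f) = 5.44 × 5.357 = 29.14 MΩ.

R_B ≈ 29.1 MΩ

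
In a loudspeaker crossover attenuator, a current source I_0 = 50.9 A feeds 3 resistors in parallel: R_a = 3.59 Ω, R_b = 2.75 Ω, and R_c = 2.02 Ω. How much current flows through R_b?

I ≈ 16.3 A

ΣG = 1/3.59 + 1/2.75 + 1/2.02 = 1.137.
By the current-divider rule, I = I_0 · G_k/ΣG = 50.9 × 0.3198 = 16.28 A.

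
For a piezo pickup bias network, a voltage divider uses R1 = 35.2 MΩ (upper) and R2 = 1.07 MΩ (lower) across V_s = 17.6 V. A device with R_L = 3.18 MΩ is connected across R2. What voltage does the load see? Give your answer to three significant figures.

First combine the lower leg with the load: R2 ‖ R_L = 0.8006 MΩ.
Now apply the divider: V_out = 17.6 × 0.02224 = 0.3914 V.
(Unloaded it would be 0.519 V; the load pulls it down.)

V_out ≈ 0.391 V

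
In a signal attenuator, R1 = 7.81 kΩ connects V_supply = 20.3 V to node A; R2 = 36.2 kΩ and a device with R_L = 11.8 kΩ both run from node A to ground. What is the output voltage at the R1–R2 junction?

V_out ≈ 10.8 V

R2 ‖ R_L = (36.2 × 11.8)/(36.2 + 11.8) = 8.899 kΩ.
Voltage divider with the loaded lower leg: V_out = 20.3 × 8.899/(7.81 + 8.899) = 20.3 × 0.5326 = 10.81 V.
(Unloaded it would be 16.7 V; the load pulls it down.)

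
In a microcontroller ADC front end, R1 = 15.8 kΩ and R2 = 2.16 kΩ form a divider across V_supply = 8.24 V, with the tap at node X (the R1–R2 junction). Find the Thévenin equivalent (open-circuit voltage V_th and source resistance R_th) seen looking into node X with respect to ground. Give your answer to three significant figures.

Open-circuit (no load on X): V_th = V_supply · R2/(R1 + R2) = 8.24 × 2.16/(15.80 + 2.16) = 0.9910 V.
Looking into X with the source shorted: R_th = R1·R2/(R1+R2) = 15.80 × 2.16/17.96 = 1.900 kΩ.

V_th ≈ 0.991 V, R_th ≈ 1.90 kΩ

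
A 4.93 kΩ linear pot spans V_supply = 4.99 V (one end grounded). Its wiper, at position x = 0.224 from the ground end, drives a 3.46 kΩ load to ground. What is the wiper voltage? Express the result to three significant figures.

Lower segment x·R_p = 1.104 kΩ; upper segment (1−x)·R_p = 3.826 kΩ.
(x·R_p) ‖ R_L = 0.8371 kΩ.
Loaded-divider output: V_out = 4.99 × 0.1795 = 0.8959 V.
(Unloaded: V_out = x·V_supply = 1.12 V.)

V_out ≈ 0.896 V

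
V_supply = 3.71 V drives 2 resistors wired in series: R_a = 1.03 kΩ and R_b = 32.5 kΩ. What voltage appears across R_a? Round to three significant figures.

Series total: ΣR = 1.03 + 32.5 = 33.53 kΩ.
By the voltage-divider rule, V = 3.71 × 1.030/33.53 = 0.1140 V.

V ≈ 0.114 V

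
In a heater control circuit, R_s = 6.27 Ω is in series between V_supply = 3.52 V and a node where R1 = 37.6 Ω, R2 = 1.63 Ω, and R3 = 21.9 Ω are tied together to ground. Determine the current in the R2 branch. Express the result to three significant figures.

Combine the parallel branches: R_p = (1/37.6 + 1/1.63 + 1/21.9)⁻¹ = 1.458 Ω.
V_A by voltage divider: V_A = 3.52 × 1.458/(6.27 + 1.458) = 0.6642 V.
I(R2) = V_A / R2 = 0.6642/1.63 = 0.4075 A.

I ≈ 0.407 A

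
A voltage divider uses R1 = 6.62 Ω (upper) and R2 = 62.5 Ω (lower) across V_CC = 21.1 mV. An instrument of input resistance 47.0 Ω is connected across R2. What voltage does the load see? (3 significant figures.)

V_out ≈ 16.9 mV

The load sits in parallel with R2, giving an effective lower resistance R2' = R2·R_L/(R2+R_L) = 26.83 Ω.
Now apply the divider: V_out = 21.1 × 0.8021 = 16.92 mV.
(Unloaded it would be 19.1 mV; the load pulls it down.)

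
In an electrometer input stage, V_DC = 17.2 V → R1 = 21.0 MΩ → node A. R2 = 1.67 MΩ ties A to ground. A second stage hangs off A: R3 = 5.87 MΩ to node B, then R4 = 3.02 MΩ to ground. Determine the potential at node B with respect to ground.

V_B ≈ 0.367 V

Node A sees R2 in parallel with the series input of stage 2, R3 + R4 = 8.890 MΩ.
Effective lower resistance at A: R2 ‖ 8.890 = 1.406 MΩ.
V_A = 17.2 × 1.406/(21.0 + 1.406) = 1.079 V.
V_B = V_A × 0.3397 = 0.3666 V.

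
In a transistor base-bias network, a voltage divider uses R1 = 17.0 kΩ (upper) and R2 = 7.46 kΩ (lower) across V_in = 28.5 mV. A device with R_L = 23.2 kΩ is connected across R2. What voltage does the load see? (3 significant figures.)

V_out ≈ 7.10 mV

R2 ‖ R_L = (7.46 × 23.2)/(7.46 + 23.2) = 5.645 kΩ.
Now apply the divider: V_out = 28.5 × 0.2493 = 7.104 mV.
(Unloaded it would be 8.69 mV; the load pulls it down.)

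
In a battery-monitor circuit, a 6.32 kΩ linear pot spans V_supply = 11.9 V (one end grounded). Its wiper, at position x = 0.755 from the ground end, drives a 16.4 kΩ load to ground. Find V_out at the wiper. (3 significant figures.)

V_out ≈ 8.39 V

Split the track: R_lower = x·R_p = 4.772 kΩ, R_upper = (1−x)·R_p = 1.548 kΩ.
(x·R_p) ‖ R_L = 3.696 kΩ.
Loaded-divider output: V_out = 11.9 × 0.7048 = 8.387 V.
(Unloaded: V_out = x·V_supply = 8.98 V.)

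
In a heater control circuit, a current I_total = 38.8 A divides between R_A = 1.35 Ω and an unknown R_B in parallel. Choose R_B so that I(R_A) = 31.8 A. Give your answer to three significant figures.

R_B ≈ 6.13 Ω

Two-branch current divider: I_A = I_total · R_B/(R_A + R_B).
With f = 0.8196, R_B = R_A · f/(1−f) = 1.35 × 4.543 = 6.133 Ω.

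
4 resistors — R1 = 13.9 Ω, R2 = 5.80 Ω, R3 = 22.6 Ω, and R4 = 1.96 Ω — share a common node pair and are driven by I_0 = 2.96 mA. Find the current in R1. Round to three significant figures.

Conductances: ΣG = 1/13.9 + 1/5.80 + 1/22.6 + 1/1.96 = 0.7988 (1/Ω).
Current divider: I(R1) = I_0 · G_k/ΣG = 2.96 × (0.07194/0.7988) = 2.96 × 0.09006 = 0.2666 mA.

I ≈ 0.267 mA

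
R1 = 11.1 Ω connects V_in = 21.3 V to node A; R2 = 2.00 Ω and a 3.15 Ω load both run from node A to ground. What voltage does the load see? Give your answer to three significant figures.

R2 ‖ R_L = (2.00 × 3.15)/(2.00 + 3.15) = 1.223 Ω.
Voltage divider with the loaded lower leg: V_out = 21.3 × 1.223/(11.1 + 1.223) = 21.3 × 0.09927 = 2.114 V.

V_out ≈ 2.11 V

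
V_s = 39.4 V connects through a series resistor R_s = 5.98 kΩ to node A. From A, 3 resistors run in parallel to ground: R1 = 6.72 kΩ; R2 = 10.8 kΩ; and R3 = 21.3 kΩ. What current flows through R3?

I ≈ 0.679 mA

Parallel bank: R_p = 1/(1/6.72 + 1/10.8 + 1/21.3) = 3.468 kΩ.
V_A by voltage divider: V_A = 39.4 × 3.468/(5.98 + 3.468) = 14.46 V.
Branch current I = V_A/R3 = 14.46/21.3 = 0.6790 mA.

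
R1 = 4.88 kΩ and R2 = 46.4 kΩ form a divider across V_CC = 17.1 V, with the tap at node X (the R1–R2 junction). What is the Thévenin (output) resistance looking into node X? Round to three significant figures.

Zeroing V_CC shorts the top of R1 to ground, so R_th = R1 ‖ R2 = 4.416 kΩ.

R_th ≈ 4.42 kΩ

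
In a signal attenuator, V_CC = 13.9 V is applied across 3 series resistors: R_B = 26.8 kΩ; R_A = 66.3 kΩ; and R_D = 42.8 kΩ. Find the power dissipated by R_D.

P ≈ 0.448 mW

Series current I = V_CC/ΣR = 13.9/135.9 = 0.1023 mA.
P(R_D) = I²·R_D = (0.1023)² × 42.8 = 0.4477 mW.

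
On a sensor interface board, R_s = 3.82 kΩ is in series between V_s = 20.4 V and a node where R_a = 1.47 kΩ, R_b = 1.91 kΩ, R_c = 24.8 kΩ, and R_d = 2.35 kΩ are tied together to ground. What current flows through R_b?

Equivalent of the parallel group: R_p = 0.5989 kΩ.
Node voltage V_A = V_s · R_p/(R_s + R_p) = 20.4 × 0.1355 = 2.765 V.
Branch current I = V_A/R_b = 2.765/1.91 = 1.448 mA.
(Check via current divider: I_total = 4.617 mA; share G_k/ΣG = 0.3136 → same result.)

I ≈ 1.45 mA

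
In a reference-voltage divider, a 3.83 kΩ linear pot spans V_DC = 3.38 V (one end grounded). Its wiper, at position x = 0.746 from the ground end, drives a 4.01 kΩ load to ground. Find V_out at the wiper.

Lower segment x·R_p = 2.857 kΩ; upper segment (1−x)·R_p = 0.9728 kΩ.
R_L loads the lower segment: effective lower R = 1.668 kΩ.
Loaded-divider output: V_out = 3.38 × 0.6317 = 2.135 V.
(Unloaded: V_out = x·V_DC = 2.52 V.)

V_out ≈ 2.14 V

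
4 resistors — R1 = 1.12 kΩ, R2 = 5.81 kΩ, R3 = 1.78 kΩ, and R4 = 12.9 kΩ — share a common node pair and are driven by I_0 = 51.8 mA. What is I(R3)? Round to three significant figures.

I ≈ 17.1 mA

ΣG = 1/1.12 + 1/5.81 + 1/1.78 + 1/12.9 = 1.704.
Current divider: I(R3) = I_0 · G_k/ΣG = 51.8 × (0.5618/1.704) = 51.8 × 0.3296 = 17.08 mA.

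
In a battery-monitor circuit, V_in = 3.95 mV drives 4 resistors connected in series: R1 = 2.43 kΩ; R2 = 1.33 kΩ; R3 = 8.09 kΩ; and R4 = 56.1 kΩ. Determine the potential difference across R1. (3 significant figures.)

ΣR = 2.43 + 1.33 + 8.09 + 56.1 = 67.95 kΩ.
Voltage divider: V = V_in · (2.430 / 67.95) = 3.95 × 0.03576 = 0.1413 mV.

V ≈ 0.141 mV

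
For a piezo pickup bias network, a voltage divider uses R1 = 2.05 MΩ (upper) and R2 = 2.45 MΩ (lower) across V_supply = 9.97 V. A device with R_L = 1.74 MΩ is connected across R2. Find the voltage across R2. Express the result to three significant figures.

The load sits in parallel with R2, giving an effective lower resistance R2' = R2·R_L/(R2+R_L) = 1.017 MΩ.
Now apply the divider: V_out = 9.97 × 0.3317 = 3.307 V.

V_out ≈ 3.31 V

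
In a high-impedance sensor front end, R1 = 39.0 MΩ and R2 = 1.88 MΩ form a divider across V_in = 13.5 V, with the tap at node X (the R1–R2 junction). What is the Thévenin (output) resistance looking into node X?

With V_in suppressed (replaced by a short), R_th = R1 ‖ R2 = (39.00 × 1.88)/(39.00 + 1.88) = 1.794 MΩ.

R_th ≈ 1.79 MΩ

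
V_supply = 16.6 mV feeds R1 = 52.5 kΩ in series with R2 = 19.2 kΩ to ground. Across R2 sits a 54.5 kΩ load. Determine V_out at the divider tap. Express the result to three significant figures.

V_out ≈ 3.53 mV

The load sits in parallel with R2, giving an effective lower resistance R2' = R2·R_L/(R2+R_L) = 14.20 kΩ.
Voltage divider with the loaded lower leg: V_out = 16.6 × 14.20/(52.5 + 14.20) = 16.6 × 0.2129 = 3.534 mV.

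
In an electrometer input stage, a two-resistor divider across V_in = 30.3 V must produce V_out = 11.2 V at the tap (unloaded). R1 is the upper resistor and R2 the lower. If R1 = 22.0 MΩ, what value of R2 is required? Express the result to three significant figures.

V_out/V_in = R2/(R1+R2) = 0.3696.
R2 = R1 · 0.3696/(1 − 0.3696) = 12.90 MΩ.

R2 ≈ 12.9 MΩ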